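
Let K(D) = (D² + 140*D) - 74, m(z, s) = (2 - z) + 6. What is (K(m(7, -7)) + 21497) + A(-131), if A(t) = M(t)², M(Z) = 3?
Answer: 21573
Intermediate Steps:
m(z, s) = 8 - z
K(D) = -74 + D² + 140*D
A(t) = 9 (A(t) = 3² = 9)
(K(m(7, -7)) + 21497) + A(-131) = ((-74 + (8 - 1*7)² + 140*(8 - 1*7)) + 21497) + 9 = ((-74 + (8 - 7)² + 140*(8 - 7)) + 21497) + 9 = ((-74 + 1² + 140*1) + 21497) + 9 = ((-74 + 1 + 140) + 21497) + 9 = (67 + 21497) + 9 = 21564 + 9 = 21573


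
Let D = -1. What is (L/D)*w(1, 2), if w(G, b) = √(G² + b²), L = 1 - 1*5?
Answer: 4*√5 ≈ 8.9443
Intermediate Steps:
L = -4 (L = 1 - 5 = -4)
(L/D)*w(1, 2) = (-4/(-1))*√(1² + 2²) = (-1*(-4))*√(1 + 4) = 4*√5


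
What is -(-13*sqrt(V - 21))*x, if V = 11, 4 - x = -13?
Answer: 221*I*sqrt(10) ≈ 698.86*I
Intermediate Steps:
x = 17 (x = 4 - 1*(-13) = 4 + 13 = 17)
-(-13*sqrt(V - 21))*x = -(-13*sqrt(11 - 21))*17 = -(-13*I*sqrt(10))*17 = -(-221)*I*sqrt(10) = 221*I*sqrt(10)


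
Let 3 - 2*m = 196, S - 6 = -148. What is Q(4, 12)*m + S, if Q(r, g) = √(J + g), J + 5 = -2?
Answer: -142 - 193*√5/2 ≈ -357.78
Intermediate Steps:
J = -7 (J = -5 - 2 = -7)
Q(r, g) = √(-7 + g)
S = -142 (S = 6 - 148 = -142)
m = -193/2 (m = 3/2 - ½*196 = 3/2 - 98 = -193/2 ≈ -96.500)
Q(4, 12)*m + S = √(-7 + 12)*(-193/2) - 142 = √5*(-193/2) - 142 = -193*√5/2 - 142 = -142 - 193*√5/2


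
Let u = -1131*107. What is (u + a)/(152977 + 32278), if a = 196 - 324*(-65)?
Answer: -99761/185255 ≈ -0.53851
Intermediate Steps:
a = 21256 (a = 196 + 21060 = 21256)
u = -121017
(u + a)/(152977 + 32278) = (-121017 + 21256)/(152977 + 32278) = -99761/185255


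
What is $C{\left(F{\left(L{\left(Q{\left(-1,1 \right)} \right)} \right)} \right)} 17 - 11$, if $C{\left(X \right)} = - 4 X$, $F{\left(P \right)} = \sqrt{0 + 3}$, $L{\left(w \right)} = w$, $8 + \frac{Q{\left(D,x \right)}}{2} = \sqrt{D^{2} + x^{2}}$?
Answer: $-11 - 68 \sqrt{3} \approx -128.78$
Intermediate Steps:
$Q{\left(D,x \right)} = -16 + 2 \sqrt{D^{2} + x^{2}}$
$F{\left(P \right)} = \sqrt{3}$
$C{\left(F{\left(L{\left(Q{\left(-1,1 \right)} \right)} \right)} \right)} 17 - 11 = - 4 \sqrt{3} \cdot 17 - 11 = - 68 \sqrt{3} - 11 = -11 - 68 \sqrt{3}$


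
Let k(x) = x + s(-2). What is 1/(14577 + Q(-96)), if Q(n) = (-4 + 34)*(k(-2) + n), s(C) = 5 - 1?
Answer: 1/11757 ≈ 8.5056e-5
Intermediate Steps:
s(C) = 4
k(x) = 4 + x (k(x) = x + 4 = 4 + x)
Q(n) = 60 + 30*n (Q(n) = (-4 + 34)*((4 - 2) + n) = 30*(2 + n) = 60 + 30*n)
1/(14577 + Q(-96)) = 1/(14577 + (60 + 30*(-96))) = 1/(14577 + (60 - 2880)) = 1/(14577 - 2820) = 1/11757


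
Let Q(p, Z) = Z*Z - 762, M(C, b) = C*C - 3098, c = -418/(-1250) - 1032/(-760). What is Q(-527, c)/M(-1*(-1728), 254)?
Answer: -53525028517/210316766796875 ≈ -0.00025450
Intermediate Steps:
c = 20096/11875 (c = -418*(-1/1250) - 1032*(-1/760) = 209/625 + 129/95 = 20096/11875 ≈ 1.6923)
M(C, b) = -3098 + C² (M(C, b) = C² - 3098 = -3098 + C²)
Q(p, Z) = -762 + Z² (Q(p, Z) = Z² - 762 = -762 + Z²)
Q(-527, c)/M(-1*(-1728), 254) = (-762 + (20096/11875)²)/(-3098 + (-1*(-1728))²) = (-762 + 403849216/141015625)/(-3098 + 1728²) = -107050057034/(141015625*(-3098 + 2985984)) = -107050057034/141015625/2982886 = -107050057034/141015625*1/2982886 = -53525028517/210316766796875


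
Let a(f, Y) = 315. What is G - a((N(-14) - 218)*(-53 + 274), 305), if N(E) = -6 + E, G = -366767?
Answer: -367082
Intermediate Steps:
G - a((N(-14) - 218)*(-53 + 274), 305) = -366767 - 1*315 = -366767 - 315 = -367082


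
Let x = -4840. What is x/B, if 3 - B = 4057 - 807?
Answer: 4840/3247 ≈ 1.4906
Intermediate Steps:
B = -3247 (B = 3 - (4057 - 807) = 3 - 1*3250 = 3 - 3250 = -3247)
x/B = -4840/(-3247) = -4840*(-1/3247) = 4840/3247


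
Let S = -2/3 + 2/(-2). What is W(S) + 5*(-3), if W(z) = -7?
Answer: -22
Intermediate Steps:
S = -5/3 (S = -2*⅓ + 2*(-½) = -⅔ - 1 = -5/3 ≈ -1.6667)
W(S) + 5*(-3) = -7 + 5*(-3) = -7 - 15 = -22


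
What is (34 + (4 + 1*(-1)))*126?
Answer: 4662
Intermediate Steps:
(34 + (4 + 1*(-1)))*126 = (34 + (4 - 1))*126 = (34 + 3)*126 = 37*126 = 4662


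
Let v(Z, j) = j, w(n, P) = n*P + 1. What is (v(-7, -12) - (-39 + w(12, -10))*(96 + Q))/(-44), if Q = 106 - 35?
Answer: -13187/22 ≈ -599.41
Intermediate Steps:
w(n, P) = 1 + P*n (w(n, P) = P*n + 1 = 1 + P*n)
Q = 71
(v(-7, -12) - (-39 + w(12, -10))*(96 + Q))/(-44) = (-12 - (-39 + (1 - 10*12))*(96 + 71))/(-44) = (-12 - (-39 + (1 - 120))*167)*(-1/44) = (-12 - (-39 - 119)*167)*(-1/44) = (-12 - (-158)*167)*(-1/44) = (-12 - 1*(-26386))*(-1/44) = (-12 + 26386)*(-1/44) = 26374*(-1/44) = -13187/22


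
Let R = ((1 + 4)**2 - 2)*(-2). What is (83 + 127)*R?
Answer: -9660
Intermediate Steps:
R = -46 (R = (5**2 - 2)*(-2) = (25 - 2)*(-2) = 23*(-2) = -46)
(83 + 127)*R = (83 + 127)*(-46) = 210*(-46) = -9660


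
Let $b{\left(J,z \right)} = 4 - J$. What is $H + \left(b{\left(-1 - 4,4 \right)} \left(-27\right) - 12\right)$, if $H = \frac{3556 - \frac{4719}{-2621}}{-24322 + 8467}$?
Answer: $- \frac{2121218704}{8311191} \approx -255.22$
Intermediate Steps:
$H = - \frac{1864999}{8311191}$ ($H = \frac{3556 - - \frac{4719}{2621}}{-15855} = \left(3556 + \frac{4719}{2621}\right) \left(- \frac{1}{15855}\right) = \frac{9324995}{2621} \left(- \frac{1}{15855}\right) = - \frac{1864999}{8311191} \approx -0.2244$)
$H + \left(b{\left(-1 - 4,4 \right)} \left(-27\right) - 12\right) = - \frac{1864999}{8311191} + \left(\left(4 - \left(-1 - 4\right)\right) \left(-27\right) - 12\right) = - \frac{1864999}{8311191} + \left(\left(4 - -5\right) \left(-27\right) - 12\right) = - \frac{1864999}{8311191} + \left(\left(4 + 5\right) \left(-27\right) - 12\right) = - \frac{1864999}{8311191} + \left(9 \left(-27\right) - 12\right) = - \frac{1864999}{8311191} - 255 = - \frac{2121218704}{8311191}$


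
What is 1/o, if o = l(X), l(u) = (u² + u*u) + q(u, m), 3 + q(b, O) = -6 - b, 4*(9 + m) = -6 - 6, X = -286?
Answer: 1/163869 ≈ 6.1024e-6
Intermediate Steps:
m = -12 (m = -9 + (-6 - 6)/4 = -9 + (¼)*(-12) = -9 - 3 = -12)
q(b, O) = -9 - b (q(b, O) = -3 + (-6 - b) = -9 - b)
l(u) = -9 - u + 2*u² (l(u) = (u² + u*u) + (-9 - u) = (u² + u²) + (-9 - u) = 2*u² + (-9 - u) = -9 - u + 2*u²)
o = 163869 (o = -9 - 1*(-286) + 2*(-286)² = -9 + 286 + 2*81796 = -9 + 286 + 163592 = 163869)
1/o = 1/163869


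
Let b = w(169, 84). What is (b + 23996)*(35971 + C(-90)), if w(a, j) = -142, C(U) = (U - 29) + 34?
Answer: 856024644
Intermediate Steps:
C(U) = 5 + U (C(U) = (-29 + U) + 34 = 5 + U)
b = -142
(b + 23996)*(35971 + C(-90)) = (-142 + 23996)*(35971 + (5 - 90)) = 23854*(35971 - 85) = 23854*35886 = 856024644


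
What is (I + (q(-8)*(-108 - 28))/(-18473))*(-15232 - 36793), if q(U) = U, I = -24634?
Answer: 23674755064250/18473 ≈ 1.2816e+9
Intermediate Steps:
(I + (q(-8)*(-108 - 28))/(-18473))*(-15232 - 36793) = (-24634 - 8*(-108 - 28)/(-18473))*(-15232 - 36793) = (-24634 - 8*(-136)*(-1/18473))*(-52025) = (-24634 + 1088*(-1/18473))*(-52025) = (-24634 - 1088/18473)*(-52025) = -455064970/18473*(-52025) = 23674755064250/18473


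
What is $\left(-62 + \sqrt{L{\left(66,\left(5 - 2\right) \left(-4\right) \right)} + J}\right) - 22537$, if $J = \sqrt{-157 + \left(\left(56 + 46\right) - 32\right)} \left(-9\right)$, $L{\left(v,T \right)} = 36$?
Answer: $-22599 + 3 \sqrt{4 - i \sqrt{87}} \approx -22591.0 - 5.2602 i$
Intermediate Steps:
$J = - 9 i \sqrt{87}$ ($J = \sqrt{-157 + \left(102 - 32\right)} \left(-9\right) = \sqrt{-157 + 70} \left(-9\right) = \sqrt{-87} \left(-9\right) = i \sqrt{87} \left(-9\right) = - 9 i \sqrt{87} \approx - 83.946 i$)
$\left(-62 + \sqrt{L{\left(66,\left(5 - 2\right) \left(-4\right) \right)} + J}\right) - 22537 = \left(-62 + \sqrt{36 - 9 i \sqrt{87}}\right) - 22537 = -22599 + \sqrt{36 - 9 i \sqrt{87}}$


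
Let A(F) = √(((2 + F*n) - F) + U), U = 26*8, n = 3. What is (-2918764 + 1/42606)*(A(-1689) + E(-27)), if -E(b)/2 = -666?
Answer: -9202407564742/2367 - 248713717966*I*√22/7101 ≈ -3.8878e+9 - 1.6428e+8*I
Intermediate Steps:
E(b) = 1332 (E(b) = -2*(-666) = 1332)
U = 208
A(F) = √(210 + 2*F) (A(F) = √(((2 + F*3) - F) + 208) = √(((2 + 3*F) - F) + 208) = √((2 + 2*F) + 208) = √(210 + 2*F))
(-2918764 + 1/42606)*(A(-1689) + E(-27)) = (-2918764 + 1/42606)*(√(210 + 2*(-1689)) + 1332) = (-2918764 + 1/42606)*(√(210 - 3378) + 1332) = -124356858983*(√(-3168) + 1332)/42606 = -124356858983*(12*I*√22 + 1332)/42606 = -124356858983*(1332 + 12*I*√22)/42606 = -9202407564742/2367 - 248713717966*I*√22/7101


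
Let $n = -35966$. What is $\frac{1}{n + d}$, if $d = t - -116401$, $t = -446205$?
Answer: $- \frac{1}{365770} \approx -2.734 \cdot 10^{-6}$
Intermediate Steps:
$d = -329804$ ($d = -446205 - -116401 = -446205 + \left(-68117 + 184518\right) = -446205 + 116401 = -329804$)
$\frac{1}{n + d} = \frac{1}{-35966 - 329804} = \frac{1}{-365770} = - \frac{1}{365770}$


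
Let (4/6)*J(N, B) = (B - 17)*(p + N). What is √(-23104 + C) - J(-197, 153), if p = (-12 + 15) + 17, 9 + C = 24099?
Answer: 36108 + √986 ≈ 36139.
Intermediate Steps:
C = 24090 (C = -9 + 24099 = 24090)
p = 20 (p = 3 + 17 = 20)
J(N, B) = 3*(-17 + B)*(20 + N)/2 (J(N, B) = 3*((B - 17)*(20 + N))/2 = 3*((-17 + B)*(20 + N))/2 = 3*(-17 + B)*(20 + N)/2)
√(-23104 + C) - J(-197, 153) = √(-23104 + 24090) - (-510 + 30*153 - 51/2*(-197) + (3/2)*153*(-197)) = √986 - (-510 + 4590 + 10047/2 - 90423/2) = √986 - 1*(-36108) = √986 + 36108 = 36108 + √986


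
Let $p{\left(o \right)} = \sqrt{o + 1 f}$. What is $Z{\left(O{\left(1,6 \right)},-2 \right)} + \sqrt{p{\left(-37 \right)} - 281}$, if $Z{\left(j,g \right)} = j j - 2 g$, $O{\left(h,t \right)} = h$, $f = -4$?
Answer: $5 + \sqrt{-281 + i \sqrt{41}} \approx 5.191 + 16.764 i$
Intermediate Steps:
$Z{\left(j,g \right)} = j^{2} - 2 g$
$p{\left(o \right)} = \sqrt{-4 + o}$ ($p{\left(o \right)} = \sqrt{o + 1 \left(-4\right)} = \sqrt{o - 4} = \sqrt{-4 + o}$)
$Z{\left(O{\left(1,6 \right)},-2 \right)} + \sqrt{p{\left(-37 \right)} - 281} = \left(1^{2} - -4\right) + \sqrt{\sqrt{-4 - 37} - 281} = \left(1 + 4\right) + \sqrt{\sqrt{-41} - 281} = 5 + \sqrt{i \sqrt{41} - 281} = 5 + \sqrt{-281 + i \sqrt{41}}$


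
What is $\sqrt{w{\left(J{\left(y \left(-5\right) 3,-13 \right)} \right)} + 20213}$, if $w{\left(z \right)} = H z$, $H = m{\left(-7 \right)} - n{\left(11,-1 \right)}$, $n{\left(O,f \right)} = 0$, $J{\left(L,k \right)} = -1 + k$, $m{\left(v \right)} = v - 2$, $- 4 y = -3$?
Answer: $43 \sqrt{11} \approx 142.61$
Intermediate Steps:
$y = \frac{3}{4}$ ($y = \left(- \frac{1}{4}\right) \left(-3\right) = \frac{3}{4} \approx 0.75$)
$m{\left(v \right)} = -2 + v$
$H = -9$ ($H = \left(-2 - 7\right) - 0 = -9 + 0 = -9$)
$w{\left(z \right)} = - 9 z$
$\sqrt{w{\left(J{\left(y \left(-5\right) 3,-13 \right)} \right)} + 20213} = \sqrt{- 9 \left(-1 - 13\right) + 20213} = \sqrt{\left(-9\right) \left(-14\right) + 20213} = \sqrt{126 + 20213} = \sqrt{20339} = 43 \sqrt{11}$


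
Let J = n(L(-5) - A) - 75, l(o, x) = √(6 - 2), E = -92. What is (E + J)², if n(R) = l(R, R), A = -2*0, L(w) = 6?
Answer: 27225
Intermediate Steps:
A = 0
l(o, x) = 2 (l(o, x) = √4 = 2)
n(R) = 2
J = -73 (J = 2 - 75 = -73)
(E + J)² = (-92 - 73)² = (-165)² = 27225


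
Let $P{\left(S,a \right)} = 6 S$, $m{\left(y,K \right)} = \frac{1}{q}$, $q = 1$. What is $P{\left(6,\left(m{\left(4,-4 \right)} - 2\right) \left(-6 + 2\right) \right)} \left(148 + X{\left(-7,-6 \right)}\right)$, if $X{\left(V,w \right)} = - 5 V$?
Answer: $6588$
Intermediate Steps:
$m{\left(y,K \right)} = 1$ ($m{\left(y,K \right)} = 1^{-1} = 1$)
$P{\left(6,\left(m{\left(4,-4 \right)} - 2\right) \left(-6 + 2\right) \right)} \left(148 + X{\left(-7,-6 \right)}\right) = 6 \cdot 6 \left(148 - -35\right) = 36 \left(148 + 35\right) = 36 \cdot 183 = 6588$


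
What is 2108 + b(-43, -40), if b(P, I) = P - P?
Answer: 2108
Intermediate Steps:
b(P, I) = 0
2108 + b(-43, -40) = 2108 + 0 = 2108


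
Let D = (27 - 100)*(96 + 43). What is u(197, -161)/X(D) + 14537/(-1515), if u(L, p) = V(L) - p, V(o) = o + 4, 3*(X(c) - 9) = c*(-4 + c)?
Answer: -7412582599/772516680 ≈ -9.5954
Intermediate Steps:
D = -10147 (D = -73*139 = -10147)
X(c) = 9 + c*(-4 + c)/3 (X(c) = 9 + (c*(-4 + c))/3 = 9 + c*(-4 + c)/3)
V(o) = 4 + o
u(L, p) = 4 + L - p (u(L, p) = (4 + L) - p = 4 + L - p)
u(197, -161)/X(D) + 14537/(-1515) = (4 + 197 - 1*(-161))/(9 - 4/3*(-10147) + (⅓)*(-10147)²) + 14537/(-1515) = (4 + 197 + 161)/(9 + 40588/3 + (⅓)*102961609) + 14537*(-1/1515) = 362/(9 + 40588/3 + 102961609/3) - 14537/1515 = 362/(103002224/3) - 14537/1515 = 362*(3/103002224) - 14537/1515 = 543/51501112 - 14537/1515 = -7412582599/772516680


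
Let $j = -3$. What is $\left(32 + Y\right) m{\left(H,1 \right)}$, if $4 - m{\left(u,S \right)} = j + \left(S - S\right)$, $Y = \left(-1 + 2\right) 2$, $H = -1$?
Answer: $238$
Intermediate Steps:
$Y = 2$ ($Y = 1 \cdot 2 = 2$)
$m{\left(u,S \right)} = 7$ ($m{\left(u,S \right)} = 4 - \left(-3 + \left(S - S\right)\right) = 4 - \left(-3 + 0\right) = 4 - -3 = 4 + 3 = 7$)
$\left(32 + Y\right) m{\left(H,1 \right)} = \left(32 + 2\right) 7 = 34 \cdot 7 = 238$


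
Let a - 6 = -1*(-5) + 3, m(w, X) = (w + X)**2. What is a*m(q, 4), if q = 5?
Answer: 1134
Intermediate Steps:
m(w, X) = (X + w)**2
a = 14 (a = 6 + (-1*(-5) + 3) = 6 + (5 + 3) = 6 + 8 = 14)
a*m(q, 4) = 14*(4 + 5)**2 = 14*9**2 = 14*81 = 1134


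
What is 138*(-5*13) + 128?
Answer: -8842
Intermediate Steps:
138*(-5*13) + 128 = 138*(-65) + 128 = -8970 + 128 = -8842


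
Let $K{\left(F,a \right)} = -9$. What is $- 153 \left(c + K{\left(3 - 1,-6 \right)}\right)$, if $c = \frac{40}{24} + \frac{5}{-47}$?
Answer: $\frac{53499}{47} \approx 1138.3$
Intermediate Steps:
$c = \frac{220}{141}$ ($c = 40 \cdot \frac{1}{24} + 5 \left(- \frac{1}{47}\right) = \frac{5}{3} - \frac{5}{47} = \frac{220}{141} \approx 1.5603$)
$- 153 \left(c + K{\left(3 - 1,-6 \right)}\right) = - 153 \left(\frac{220}{141} - 9\right) = \left(-153\right) \left(- \frac{1049}{141}\right) = \frac{53499}{47}$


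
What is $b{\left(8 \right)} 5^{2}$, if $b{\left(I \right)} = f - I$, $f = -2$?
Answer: $-250$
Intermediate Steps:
$b{\left(I \right)} = -2 - I$
$b{\left(8 \right)} 5^{2} = \left(-2 - 8\right) 5^{2} = \left(-2 - 8\right) 25 = \left(-10\right) 25 = -250$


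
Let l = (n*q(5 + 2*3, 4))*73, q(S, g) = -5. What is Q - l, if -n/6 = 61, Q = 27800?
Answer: -105790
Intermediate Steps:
n = -366 (n = -6*61 = -366)
l = 133590 (l = -366*(-5)*73 = 1830*73 = 133590)
Q - l = 27800 - 1*133590 = 27800 - 133590 = -105790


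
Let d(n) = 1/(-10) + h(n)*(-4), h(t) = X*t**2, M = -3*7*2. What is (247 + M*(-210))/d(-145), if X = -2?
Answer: 90670/1681999 ≈ 0.053906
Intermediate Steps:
M = -42 (M = -21*2 = -42)
h(t) = -2*t**2
d(n) = -1/10 + 8*n**2 (d(n) = 1/(-10) - 2*n**2*(-4) = -1/10 + 8*n**2)
(247 + M*(-210))/d(-145) = (247 - 42*(-210))/(-1/10 + 8*(-145)**2) = (247 + 8820)/(-1/10 + 8*21025) = 9067/(-1/10 + 168200) = 9067/(1681999/10) = 9067*(10/1681999) = 90670/1681999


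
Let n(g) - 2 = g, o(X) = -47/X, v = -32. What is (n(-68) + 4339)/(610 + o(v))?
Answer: 136736/19567 ≈ 6.9881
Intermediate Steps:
n(g) = 2 + g
(n(-68) + 4339)/(610 + o(v)) = ((2 - 68) + 4339)/(610 - 47/(-32)) = (-66 + 4339)/(610 - 47*(-1/32)) = 4273/(610 + 47/32) = 4273/(19567/32) = 4273*(32/19567) = 136736/19567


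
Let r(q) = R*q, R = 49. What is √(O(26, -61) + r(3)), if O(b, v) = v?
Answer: √86 ≈ 9.2736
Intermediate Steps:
r(q) = 49*q
√(O(26, -61) + r(3)) = √(-61 + 49*3) = √(-61 + 147) = √86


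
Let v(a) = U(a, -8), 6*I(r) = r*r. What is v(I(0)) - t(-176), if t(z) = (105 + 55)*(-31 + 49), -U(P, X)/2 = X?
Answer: -2864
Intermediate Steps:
U(P, X) = -2*X
I(r) = r²/6 (I(r) = (r*r)/6 = r²/6)
v(a) = 16 (v(a) = -2*(-8) = 16)
t(z) = 2880 (t(z) = 160*18 = 2880)
v(I(0)) - t(-176) = 16 - 1*2880 = 16 - 2880 = -2864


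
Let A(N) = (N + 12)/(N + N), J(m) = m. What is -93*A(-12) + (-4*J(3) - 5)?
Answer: -17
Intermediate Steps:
A(N) = (12 + N)/(2*N) (A(N) = (12 + N)/((2*N)) = (12 + N)*(1/(2*N)) = (12 + N)/(2*N))
-93*A(-12) + (-4*J(3) - 5) = -93*(12 - 12)/(2*(-12)) + (-4*3 - 5) = -93*(-1)*0/(2*12) + (-12 - 5) = -93*0 - 17 = 0 - 17 = -17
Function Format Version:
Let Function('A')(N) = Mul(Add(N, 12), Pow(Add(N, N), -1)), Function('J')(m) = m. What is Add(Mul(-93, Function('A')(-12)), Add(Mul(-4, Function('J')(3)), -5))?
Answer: -17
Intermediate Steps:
Function('A')(N) = Mul(Rational(1, 2), Pow(N, -1), Add(12, N)) (Function('A')(N) = Mul(Add(12, N), Pow(Mul(2, N), -1)) = Mul(Add(12, N), Mul(Rational(1, 2), Pow(N, -1))) = Mul(Rational(1, 2), Pow(N, -1), Add(12, N)))
Add(Mul(-93, Function('A')(-12)), Add(Mul(-4, Function('J')(3)), -5)) = Add(Mul(-93, Mul(Rational(1, 2), Pow(-12, -1), Add(12, -12))), Add(Mul(-4, 3), -5)) = Add(Mul(-93, Mul(Rational(1, 2), Rational(-1, 12), 0)), Add(-12, -5)) = Add(Mul(-93, 0), -17) = Add(0, -17) = -17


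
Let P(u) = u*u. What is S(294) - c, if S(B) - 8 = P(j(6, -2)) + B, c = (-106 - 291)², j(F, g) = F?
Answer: -157271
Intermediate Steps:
P(u) = u²
c = 157609 (c = (-397)² = 157609)
S(B) = 44 + B (S(B) = 8 + (6² + B) = 8 + (36 + B) = 44 + B)
S(294) - c = (44 + 294) - 1*157609 = 338 - 157609 = -157271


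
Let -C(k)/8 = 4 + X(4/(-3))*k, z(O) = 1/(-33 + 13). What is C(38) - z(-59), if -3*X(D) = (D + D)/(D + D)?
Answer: 4163/60 ≈ 69.383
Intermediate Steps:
z(O) = -1/20 (z(O) = 1/(-20) = -1/20)
X(D) = -⅓ (X(D) = -(D + D)/(3*(D + D)) = -2*D/(3*(2*D)) = -2*D*1/(2*D)/3 = -⅓*1 = -⅓)
C(k) = -32 + 8*k/3 (C(k) = -8*(4 - k/3) = -32 + 8*k/3)
C(38) - z(-59) = (-32 + (8/3)*38) - 1*(-1/20) = (-32 + 304/3) + 1/20 = 208/3 + 1/20 = 4163/60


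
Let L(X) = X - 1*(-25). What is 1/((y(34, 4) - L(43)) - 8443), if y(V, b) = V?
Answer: -1/8477 ≈ -0.00011797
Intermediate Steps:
L(X) = 25 + X (L(X) = X + 25 = 25 + X)
1/((y(34, 4) - L(43)) - 8443) = 1/((34 - (25 + 43)) - 8443) = 1/((34 - 1*68) - 8443) = 1/((34 - 68) - 8443) = 1/(-34 - 8443) = 1/(-8477) = -1/8477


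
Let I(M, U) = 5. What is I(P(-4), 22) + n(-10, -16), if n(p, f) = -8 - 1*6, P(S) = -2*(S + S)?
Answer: -9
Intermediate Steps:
P(S) = -4*S
n(p, f) = -14 (n(p, f) = -8 - 6 = -14)
I(P(-4), 22) + n(-10, -16) = 5 - 14 = -9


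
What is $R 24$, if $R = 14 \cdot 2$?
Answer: $672$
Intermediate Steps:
$R = 28$
$R 24 = 28 \cdot 24 = 672$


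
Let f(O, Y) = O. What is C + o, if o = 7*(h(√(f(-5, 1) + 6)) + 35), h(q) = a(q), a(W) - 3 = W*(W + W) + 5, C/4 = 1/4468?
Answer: 351856/1117 ≈ 315.00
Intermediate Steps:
C = 1/1117 (C = 4/4468 = 4*(1/4468) = 1/1117 ≈ 0.00089526)
a(W) = 8 + 2*W² (a(W) = 3 + (W*(W + W) + 5) = 3 + (W*(2*W) + 5) = 3 + (2*W² + 5) = 3 + (5 + 2*W²) = 8 + 2*W²)
h(q) = 8 + 2*q²
o = 315 (o = 7*((8 + 2*(√(-5 + 6))²) + 35) = 7*((8 + 2*(√1)²) + 35) = 7*((8 + 2*1²) + 35) = 7*((8 + 2*1) + 35) = 7*((8 + 2) + 35) = 7*(10 + 35) = 7*45 = 315)
C + o = 1/1117 + 315 = 351856/1117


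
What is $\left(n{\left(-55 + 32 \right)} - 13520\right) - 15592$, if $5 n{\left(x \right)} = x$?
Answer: $- \frac{145583}{5} \approx -29117.0$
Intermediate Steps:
$n{\left(x \right)} = \frac{x}{5}$
$\left(n{\left(-55 + 32 \right)} - 13520\right) - 15592 = \left(\frac{-55 + 32}{5} - 13520\right) - 15592 = \left(\frac{1}{5} \left(-23\right) - 13520\right) - 15592 = \left(- \frac{23}{5} - 13520\right) - 15592 = - \frac{67623}{5} - 15592 = - \frac{145583}{5}$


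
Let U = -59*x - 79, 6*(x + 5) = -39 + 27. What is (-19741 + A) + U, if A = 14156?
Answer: -5251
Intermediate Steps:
x = -7 (x = -5 + (-39 + 27)/6 = -5 + (⅙)*(-12) = -5 - 2 = -7)
U = 334 (U = -59*(-7) - 79 = 413 - 79 = 334)
(-19741 + A) + U = (-19741 + 14156) + 334 = -5585 + 334 = -5251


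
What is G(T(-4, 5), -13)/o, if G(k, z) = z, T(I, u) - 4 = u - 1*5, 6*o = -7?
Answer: 78/7 ≈ 11.143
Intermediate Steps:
o = -7/6 (o = (⅙)*(-7) = -7/6 ≈ -1.1667)
T(I, u) = -1 + u (T(I, u) = 4 + (u - 1*5) = 4 + (u - 5) = 4 + (-5 + u) = -1 + u)
G(T(-4, 5), -13)/o = -13/(-7/6) = -6/7*(-13) = 78/7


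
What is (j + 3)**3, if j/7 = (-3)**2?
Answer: 287496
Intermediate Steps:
j = 63 (j = 7*(-3)**2 = 7*9 = 63)
(j + 3)**3 = (63 + 3)**3 = 66**3 = 287496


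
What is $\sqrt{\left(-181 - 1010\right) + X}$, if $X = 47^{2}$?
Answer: $\sqrt{1018} \approx 31.906$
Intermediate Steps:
$X = 2209$
$\sqrt{\left(-181 - 1010\right) + X} = \sqrt{\left(-181 - 1010\right) + 2209} = \sqrt{-1191 + 2209} = \sqrt{1018}$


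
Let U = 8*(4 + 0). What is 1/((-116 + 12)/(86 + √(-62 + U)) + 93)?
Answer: 340837/31287353 - 52*I*√30/31287353 ≈ 0.010894 - 9.1032e-6*I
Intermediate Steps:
U = 32 (U = 8*4 = 32)
1/((-116 + 12)/(86 + √(-62 + U)) + 93) = 1/((-116 + 12)/(86 + √(-62 + 32)) + 93) = 1/(-104/(86 + √(-30)) + 93) = 1/(-104/(86 + I*√30) + 93) = 1/(93 - 104/(86 + I*√30))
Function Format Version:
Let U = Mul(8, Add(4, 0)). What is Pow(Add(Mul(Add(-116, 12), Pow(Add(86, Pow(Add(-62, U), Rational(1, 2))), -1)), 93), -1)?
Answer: Add(Rational(340837, 31287353), Mul(Rational(-52, 31287353), I, Pow(30, Rational(1, 2)))) ≈ Add(0.010894, Mul(-9.1032e-6, I))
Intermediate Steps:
U = 32 (U = Mul(8, 4) = 32)
Pow(Add(Mul(Add(-116, 12), Pow(Add(86, Pow(Add(-62, U), Rational(1, 2))), -1)), 93), -1) = Pow(Add(Mul(Add(-116, 12), Pow(Add(86, Pow(Add(-62, 32), Rational(1, 2))), -1)), 93), -1) = Pow(Add(Mul(-104, Pow(Add(86, Pow(-30, Rational(1, 2))), -1)), 93), -1) = Pow(Add(Mul(-104, Pow(Add(86, Mul(I, Pow(30, Rational(1, 2)))), -1)), 93), -1) = Pow(Add(93, Mul(-104, Pow(Add(86, Mul(I, Pow(30, Rational(1, 2)))), -1))), -1)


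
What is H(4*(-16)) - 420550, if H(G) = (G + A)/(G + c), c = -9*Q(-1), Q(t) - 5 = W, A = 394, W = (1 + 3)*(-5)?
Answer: -29858720/71 ≈ -4.2055e+5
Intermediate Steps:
W = -20 (W = 4*(-5) = -20)
Q(t) = -15 (Q(t) = 5 - 20 = -15)
c = 135 (c = -9*(-15) = 135)
H(G) = (394 + G)/(135 + G) (H(G) = (G + 394)/(G + 135) = (394 + G)/(135 + G))
H(4*(-16)) - 420550 = (394 + 4*(-16))/(135 + 4*(-16)) - 420550 = (394 - 64)/(135 - 64) - 420550 = 330/71 - 420550 = -29858720/71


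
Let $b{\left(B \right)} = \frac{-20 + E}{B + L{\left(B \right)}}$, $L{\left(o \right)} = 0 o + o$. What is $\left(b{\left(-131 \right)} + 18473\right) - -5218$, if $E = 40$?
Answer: $\frac{3103511}{131} \approx 23691.0$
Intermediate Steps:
$L{\left(o \right)} = o$ ($L{\left(o \right)} = 0 + o = o$)
$b{\left(B \right)} = \frac{10}{B}$ ($b{\left(B \right)} = \frac{-20 + 40}{B + B} = \frac{20}{2 B} = 20 \frac{1}{2 B} = \frac{10}{B}$)
$\left(b{\left(-131 \right)} + 18473\right) - -5218 = \left(\frac{10}{-131} + 18473\right) - -5218 = \left(10 \left(- \frac{1}{131}\right) + 18473\right) + 5218 = \left(- \frac{10}{131} + 18473\right) + 5218 = \frac{2419953}{131} + 5218 = \frac{3103511}{131}$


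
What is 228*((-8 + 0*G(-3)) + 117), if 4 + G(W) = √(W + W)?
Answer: 24852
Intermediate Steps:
G(W) = -4 + √2*√W (G(W) = -4 + √(W + W) = -4 + √(2*W) = -4 + √2*√W)
228*((-8 + 0*G(-3)) + 117) = 228*((-8 + 0*(-4 + √2*√(-3))) + 117) = 228*((-8 + 0*(-4 + √2*(I*√3))) + 117) = 228*((-8 + 0*(-4 + I*√6)) + 117) = 228*((-8 + 0) + 117) = 228*(-8 + 117) = 228*109 = 24852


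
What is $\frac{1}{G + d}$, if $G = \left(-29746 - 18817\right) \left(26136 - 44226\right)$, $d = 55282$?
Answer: $\frac{1}{878559952} \approx 1.1382 \cdot 10^{-9}$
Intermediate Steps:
$G = 878504670$ ($G = \left(-48563\right) \left(-18090\right) = 878504670$)
$\frac{1}{G + d} = \frac{1}{878504670 + 55282} = \frac{1}{878559952}$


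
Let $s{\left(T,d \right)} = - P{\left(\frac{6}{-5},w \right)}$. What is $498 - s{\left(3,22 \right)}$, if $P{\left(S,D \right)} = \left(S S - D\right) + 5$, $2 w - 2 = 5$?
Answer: $\frac{25047}{50} \approx 500.94$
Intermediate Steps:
$w = \frac{7}{2}$ ($w = 1 + \frac{1}{2} \cdot 5 = 1 + \frac{5}{2} = \frac{7}{2} \approx 3.5$)
$P{\left(S,D \right)} = 5 + S^{2} - D$ ($P{\left(S,D \right)} = \left(S^{2} - D\right) + 5 = 5 + S^{2} - D$)
$s{\left(T,d \right)} = - \frac{147}{50}$ ($s{\left(T,d \right)} = - (5 + \left(\frac{6}{-5}\right)^{2} - \frac{7}{2}) = - (5 + \left(6 \left(- \frac{1}{5}\right)\right)^{2} - \frac{7}{2}) = - (5 + \left(- \frac{6}{5}\right)^{2} - \frac{7}{2}) = - (5 + \frac{36}{25} - \frac{7}{2}) = \left(-1\right) \frac{147}{50} = - \frac{147}{50}$)
$498 - s{\left(3,22 \right)} = 498 - - \frac{147}{50} = 498 + \frac{147}{50} = \frac{25047}{50}$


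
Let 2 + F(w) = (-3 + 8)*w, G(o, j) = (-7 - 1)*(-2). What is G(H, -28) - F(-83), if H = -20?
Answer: 433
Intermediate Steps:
G(o, j) = 16 (G(o, j) = -8*(-2) = 16)
F(w) = -2 + 5*w (F(w) = -2 + (-3 + 8)*w = -2 + 5*w)
G(H, -28) - F(-83) = 16 - (-2 + 5*(-83)) = 16 - (-2 - 415) = 16 - 1*(-417) = 16 + 417 = 433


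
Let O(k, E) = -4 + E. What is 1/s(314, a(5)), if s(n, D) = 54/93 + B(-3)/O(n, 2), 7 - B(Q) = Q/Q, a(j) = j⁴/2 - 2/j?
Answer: -31/75 ≈ -0.41333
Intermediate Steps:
a(j) = j⁴/2 - 2/j (a(j) = j⁴*(½) - 2/j = j⁴/2 - 2/j)
B(Q) = 6 (B(Q) = 7 - Q/Q = 7 - 1*1 = 7 - 1 = 6)
s(n, D) = -75/31 (s(n, D) = 54/93 + 6/(-4 + 2) = 54*(1/93) + 6/(-2) = 18/31 + 6*(-½) = 18/31 - 3 = -75/31)
1/s(314, a(5)) = 1/(-75/31) = -31/75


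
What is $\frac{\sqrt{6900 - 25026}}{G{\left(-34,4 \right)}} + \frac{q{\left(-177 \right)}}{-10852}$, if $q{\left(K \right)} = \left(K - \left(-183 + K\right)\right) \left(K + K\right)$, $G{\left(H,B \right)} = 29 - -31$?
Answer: $\frac{32391}{5426} + \frac{i \sqrt{2014}}{20} \approx 5.9696 + 2.2439 i$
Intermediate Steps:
$G{\left(H,B \right)} = 60$ ($G{\left(H,B \right)} = 29 + 31 = 60$)
$q{\left(K \right)} = 366 K$ ($q{\left(K \right)} = 183 \cdot 2 K = 366 K$)
$\frac{\sqrt{6900 - 25026}}{G{\left(-34,4 \right)}} + \frac{q{\left(-177 \right)}}{-10852} = \frac{\sqrt{6900 - 25026}}{60} + \frac{366 \left(-177\right)}{-10852} = \sqrt{-18126} \cdot \frac{1}{60} - - \frac{32391}{5426} = 3 i \sqrt{2014} \cdot \frac{1}{60} + \frac{32391}{5426} = \frac{i \sqrt{2014}}{20} + \frac{32391}{5426} = \frac{32391}{5426} + \frac{i \sqrt{2014}}{20}$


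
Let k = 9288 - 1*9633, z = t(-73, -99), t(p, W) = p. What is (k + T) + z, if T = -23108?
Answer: -23526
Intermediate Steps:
z = -73
k = -345 (k = 9288 - 9633 = -345)
(k + T) + z = (-345 - 23108) - 73 = -23453 - 73 = -23526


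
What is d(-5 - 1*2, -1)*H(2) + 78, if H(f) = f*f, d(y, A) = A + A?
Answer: 70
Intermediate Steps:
d(y, A) = 2*A
H(f) = f²
d(-5 - 1*2, -1)*H(2) + 78 = (2*(-1))*2² + 78 = -2*4 + 78 = -8 + 78 = 70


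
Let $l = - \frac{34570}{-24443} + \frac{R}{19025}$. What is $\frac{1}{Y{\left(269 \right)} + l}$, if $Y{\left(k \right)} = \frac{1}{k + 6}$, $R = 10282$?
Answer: $\frac{5115308825}{10017790059} \approx 0.51062$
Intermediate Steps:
$l = \frac{909017176}{465028075}$ ($l = - \frac{34570}{-24443} + \frac{10282}{19025} = \left(-34570\right) \left(- \frac{1}{24443}\right) + 10282 \cdot \frac{1}{19025} = \frac{34570}{24443} + \frac{10282}{19025} = \frac{909017176}{465028075} \approx 1.9548$)
$Y{\left(k \right)} = \frac{1}{6 + k}$
$\frac{1}{Y{\left(269 \right)} + l} = \frac{1}{\frac{1}{6 + 269} + \frac{909017176}{465028075}} = \frac{1}{\frac{1}{275} + \frac{909017176}{465028075}} = \frac{1}{\frac{10017790059}{5115308825}} = \frac{5115308825}{10017790059}$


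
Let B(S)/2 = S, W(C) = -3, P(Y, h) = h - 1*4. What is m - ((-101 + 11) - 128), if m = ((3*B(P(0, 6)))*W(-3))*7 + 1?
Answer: -33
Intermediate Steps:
P(Y, h) = -4 + h (P(Y, h) = h - 4 = -4 + h)
B(S) = 2*S
m = -251 (m = ((3*(2*(-4 + 6)))*(-3))*7 + 1 = ((3*(2*2))*(-3))*7 + 1 = ((3*4)*(-3))*7 + 1 = (12*(-3))*7 + 1 = -36*7 + 1 = -252 + 1 = -251)
m - ((-101 + 11) - 128) = -251 - ((-101 + 11) - 128) = -251 - (-90 - 128) = -251 - 1*(-218) = -251 + 218 = -33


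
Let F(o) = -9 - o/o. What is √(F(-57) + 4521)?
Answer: √4511 ≈ 67.164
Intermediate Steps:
F(o) = -10 (F(o) = -9 - 1*1 = -9 - 1 = -10)
√(F(-57) + 4521) = √(-10 + 4521) = √4511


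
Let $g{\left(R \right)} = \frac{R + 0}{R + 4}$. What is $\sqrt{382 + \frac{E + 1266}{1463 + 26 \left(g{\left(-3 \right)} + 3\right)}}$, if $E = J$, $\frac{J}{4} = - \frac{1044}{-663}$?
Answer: $\frac{2 \sqrt{10006084131043}}{323323} \approx 19.567$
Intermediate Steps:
$J = \frac{1392}{221}$ ($J = 4 \left(- \frac{1044}{-663}\right) = 4 \left(\left(-1044\right) \left(- \frac{1}{663}\right)\right) = 4 \cdot \frac{348}{221} = \frac{1392}{221} \approx 6.2986$)
$E = \frac{1392}{221} \approx 6.2986$
$g{\left(R \right)} = \frac{R}{4 + R}$
$\sqrt{382 + \frac{E + 1266}{1463 + 26 \left(g{\left(-3 \right)} + 3\right)}} = \sqrt{382 + \frac{\frac{1392}{221} + 1266}{1463 + 26 \left(- \frac{3}{4 - 3} + 3\right)}} = \sqrt{382 + \frac{281178}{221 \left(1463 + 26 \left(- \frac{3}{1} + 3\right)\right)}} = \sqrt{382 + \frac{281178}{221 \left(1463 + 26 \left(\left(-3\right) 1 + 3\right)\right)}} = \sqrt{382 + \frac{281178}{221 \left(1463 + 26 \left(-3 + 3\right)\right)}} = \sqrt{382 + \frac{281178}{221 \left(1463 + 26 \cdot 0\right)}} = \sqrt{382 + \frac{281178}{221 \left(1463 + 0\right)}} = \sqrt{382 + \frac{281178}{221 \cdot 1463}} = \sqrt{382 + \frac{281178}{221} \cdot \frac{1}{1463}} = \sqrt{382 + \frac{281178}{323323}} = \sqrt{\frac{123790564}{323323}} = \frac{2 \sqrt{10006084131043}}{323323}$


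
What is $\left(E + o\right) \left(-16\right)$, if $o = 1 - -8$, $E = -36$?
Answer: $432$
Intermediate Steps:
$o = 9$ ($o = 1 + 8 = 9$)
$\left(E + o\right) \left(-16\right) = \left(-36 + 9\right) \left(-16\right) = \left(-27\right) \left(-16\right) = 432$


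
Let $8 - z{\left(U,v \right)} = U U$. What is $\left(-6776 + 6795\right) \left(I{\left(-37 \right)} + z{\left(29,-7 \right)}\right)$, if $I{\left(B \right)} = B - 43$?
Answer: $-17347$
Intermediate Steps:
$z{\left(U,v \right)} = 8 - U^{2}$ ($z{\left(U,v \right)} = 8 - U U = 8 - U^{2}$)
$I{\left(B \right)} = -43 + B$ ($I{\left(B \right)} = B - 43 = -43 + B$)
$\left(-6776 + 6795\right) \left(I{\left(-37 \right)} + z{\left(29,-7 \right)}\right) = \left(-6776 + 6795\right) \left(\left(-43 - 37\right) + \left(8 - 29^{2}\right)\right) = 19 \left(-80 + \left(8 - 841\right)\right) = 19 \left(-80 - 833\right) = 19 \left(-913\right) = -17347$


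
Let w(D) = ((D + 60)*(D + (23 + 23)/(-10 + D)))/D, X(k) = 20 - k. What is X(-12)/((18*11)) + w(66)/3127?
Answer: 250645/1238292 ≈ 0.20241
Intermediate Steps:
w(D) = (60 + D)*(D + 46/(-10 + D))/D (w(D) = ((60 + D)*(D + 46/(-10 + D)))/D = (60 + D)*(D + 46/(-10 + D))/D)
X(-12)/((18*11)) + w(66)/3127 = (20 - 1*(-12))/((18*11)) + ((2760 + 66³ - 554*66 + 50*66²)/(66*(-10 + 66)))/3127 = (20 + 12)/198 + ((1/66)*(2760 + 287496 - 36564 + 50*4356)/56)*(1/3127) = 32*(1/198) + ((1/66)*(1/56)*(2760 + 287496 - 36564 + 217800))*(1/3127) = 16/99 + ((1/66)*(1/56)*471492)*(1/3127) = 16/99 + (5613/44)*(1/3127) = 16/99 + 5613/137588 = 250645/1238292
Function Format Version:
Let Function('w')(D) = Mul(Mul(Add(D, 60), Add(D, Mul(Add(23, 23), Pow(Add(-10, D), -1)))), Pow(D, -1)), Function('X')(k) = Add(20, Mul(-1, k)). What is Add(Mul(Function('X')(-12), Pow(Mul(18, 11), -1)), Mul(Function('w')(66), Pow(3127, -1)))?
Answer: Rational(250645, 1238292) ≈ 0.20241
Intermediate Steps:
Function('w')(D) = Mul(Pow(D, -1), Add(60, D), Add(D, Mul(46, Pow(Add(-10, D), -1)))) (Function('w')(D) = Mul(Mul(Add(60, D), Add(D, Mul(46, Pow(Add(-10, D), -1)))), Pow(D, -1)) = Mul(Pow(D, -1), Add(60, D), Add(D, Mul(46, Pow(Add(-10, D), -1)))))
Add(Mul(Function('X')(-12), Pow(Mul(18, 11), -1)), Mul(Function('w')(66), Pow(3127, -1))) = Add(Mul(Add(20, Mul(-1, -12)), Pow(Mul(18, 11), -1)), Mul(Mul(Pow(66, -1), Pow(Add(-10, 66), -1), Add(2760, Pow(66, 3), Mul(-554, 66), Mul(50, Pow(66, 2)))), Pow(3127, -1))) = Add(Mul(Add(20, 12), Pow(198, -1)), Mul(Mul(Rational(1, 66), Pow(56, -1), Add(2760, 287496, -36564, Mul(50, 4356))), Rational(1, 3127))) = Add(Mul(32, Rational(1, 198)), Mul(Mul(Rational(1, 66), Rational(1, 56), Add(2760, 287496, -36564, 217800)), Rational(1, 3127))) = Add(Rational(16, 99), Mul(Mul(Rational(1, 66), Rational(1, 56), 471492), Rational(1, 3127))) = Add(Rational(16, 99), Mul(Rational(5613, 44), Rational(1, 3127))) = Add(Rational(16, 99), Rational(5613, 137588)) = Rational(250645, 1238292)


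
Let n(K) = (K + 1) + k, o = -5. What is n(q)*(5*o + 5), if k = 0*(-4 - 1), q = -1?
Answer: 0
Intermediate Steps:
k = 0 (k = 0*(-5) = 0)
n(K) = 1 + K (n(K) = (K + 1) + 0 = (1 + K) + 0 = 1 + K)
n(q)*(5*o + 5) = (1 - 1)*(5*(-5) + 5) = 0*(-25 + 5) = 0*(-20) = 0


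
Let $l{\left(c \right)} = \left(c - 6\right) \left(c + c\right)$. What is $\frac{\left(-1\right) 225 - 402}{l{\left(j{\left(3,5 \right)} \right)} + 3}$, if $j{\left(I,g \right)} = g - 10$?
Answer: $- \frac{627}{113} \approx -5.5487$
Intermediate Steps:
$j{\left(I,g \right)} = -10 + g$ ($j{\left(I,g \right)} = g - 10 = -10 + g$)
$l{\left(c \right)} = 2 c \left(-6 + c\right)$ ($l{\left(c \right)} = \left(-6 + c\right) 2 c = 2 c \left(-6 + c\right)$)
$\frac{\left(-1\right) 225 - 402}{l{\left(j{\left(3,5 \right)} \right)} + 3} = \frac{\left(-1\right) 225 - 402}{2 \left(-10 + 5\right) \left(-6 + \left(-10 + 5\right)\right) + 3} = \frac{-225 - 402}{2 \left(-5\right) \left(-6 - 5\right) + 3} = - \frac{627}{2 \left(-5\right) \left(-11\right) + 3} = - \frac{627}{110 + 3} = - \frac{627}{113}$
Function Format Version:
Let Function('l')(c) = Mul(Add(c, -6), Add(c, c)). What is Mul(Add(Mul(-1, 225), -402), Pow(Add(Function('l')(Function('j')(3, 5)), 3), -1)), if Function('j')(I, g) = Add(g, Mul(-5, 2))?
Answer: Rational(-627, 113) ≈ -5.5487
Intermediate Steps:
Function('j')(I, g) = Add(-10, g) (Function('j')(I, g) = Add(g, -10) = Add(-10, g))
Function('l')(c) = Mul(2, c, Add(-6, c)) (Function('l')(c) = Mul(Add(-6, c), Mul(2, c)) = Mul(2, c, Add(-6, c)))
Mul(Add(Mul(-1, 225), -402), Pow(Add(Function('l')(Function('j')(3, 5)), 3), -1)) = Mul(Add(Mul(-1, 225), -402), Pow(Add(Mul(2, Add(-10, 5), Add(-6, Add(-10, 5))), 3), -1)) = Mul(Add(-225, -402), Pow(Add(Mul(2, -5, Add(-6, -5)), 3), -1)) = Mul(-627, Pow(Add(Mul(2, -5, -11), 3), -1)) = Mul(-627, Pow(Add(110, 3), -1)) = Mul(-627, Pow(113, -1)) = Mul(-627, Rational(1, 113)) = Rational(-627, 113)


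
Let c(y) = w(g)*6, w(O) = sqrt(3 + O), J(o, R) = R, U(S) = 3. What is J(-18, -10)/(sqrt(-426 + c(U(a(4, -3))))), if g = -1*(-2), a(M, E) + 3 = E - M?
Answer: 5*I*sqrt(6)/(3*sqrt(71 - sqrt(5))) ≈ 0.49232*I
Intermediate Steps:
a(M, E) = -3 + E - M (a(M, E) = -3 + (E - M) = -3 + E - M)
g = 2
c(y) = 6*sqrt(5) (c(y) = sqrt(3 + 2)*6 = sqrt(5)*6 = 6*sqrt(5))
J(-18, -10)/(sqrt(-426 + c(U(a(4, -3))))) = -10/sqrt(-426 + 6*sqrt(5))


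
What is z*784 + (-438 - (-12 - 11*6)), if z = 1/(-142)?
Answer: -25952/71 ≈ -365.52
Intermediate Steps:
z = -1/142 ≈ -0.0070423
z*784 + (-438 - (-12 - 11*6)) = -1/142*784 + (-438 - (-12 - 11*6)) = -392/71 + (-438 - (-12 - 66)) = -392/71 + (-438 - 1*(-78)) = -392/71 + (-438 + 78) = -392/71 - 360 = -25952/71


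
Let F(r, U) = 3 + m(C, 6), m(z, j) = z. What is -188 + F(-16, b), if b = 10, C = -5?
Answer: -190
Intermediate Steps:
F(r, U) = -2 (F(r, U) = 3 - 5 = -2)
-188 + F(-16, b) = -188 - 2 = -190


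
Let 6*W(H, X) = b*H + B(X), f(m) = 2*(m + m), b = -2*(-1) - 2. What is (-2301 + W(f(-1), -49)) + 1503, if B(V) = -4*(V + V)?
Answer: -2198/3 ≈ -732.67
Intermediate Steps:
b = 0 (b = 2 - 2 = 0)
B(V) = -8*V
f(m) = 4*m (f(m) = 2*(2*m) = 4*m)
W(H, X) = -4*X/3 (W(H, X) = (0*H - 8*X)/6 = (0 - 8*X)/6 = (-8*X)/6 = -4*X/3)
(-2301 + W(f(-1), -49)) + 1503 = (-2301 - 4/3*(-49)) + 1503 = (-2301 + 196/3) + 1503 = -6707/3 + 1503 = -2198/3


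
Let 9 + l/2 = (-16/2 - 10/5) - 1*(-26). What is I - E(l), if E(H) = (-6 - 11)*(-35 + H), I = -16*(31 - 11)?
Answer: -677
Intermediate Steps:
I = -320 (I = -16*20 = -320)
l = 14 (l = -18 + 2*((-16/2 - 10/5) - 1*(-26)) = -18 + 2*((-16*½ - 10*⅕) + 26) = -18 + 2*((-8 - 2) + 26) = -18 + 2*(-10 + 26) = -18 + 2*16 = -18 + 32 = 14)
E(H) = 595 - 17*H (E(H) = -17*(-35 + H) = 595 - 17*H)
I - E(l) = -320 - (595 - 17*14) = -320 - (595 - 238) = -320 - 1*357 = -320 - 357 = -677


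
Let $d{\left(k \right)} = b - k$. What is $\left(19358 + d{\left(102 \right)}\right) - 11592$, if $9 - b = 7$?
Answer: $7666$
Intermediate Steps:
$b = 2$ ($b = 9 - 7 = 2$)
$d{\left(k \right)} = 2 - k$
$\left(19358 + d{\left(102 \right)}\right) - 11592 = \left(19358 + \left(2 - 102\right)\right) - 11592 = \left(19358 - 100\right) - 11592 = 19258 - 11592 = 7666$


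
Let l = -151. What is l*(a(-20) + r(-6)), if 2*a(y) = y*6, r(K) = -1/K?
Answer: 54209/6 ≈ 9034.8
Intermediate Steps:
a(y) = 3*y (a(y) = (y*6)/2 = (6*y)/2 = 3*y)
l*(a(-20) + r(-6)) = -151*(3*(-20) - 1/(-6)) = -151*(-60 - 1*(-⅙)) = -151*(-60 + ⅙) = -151*(-359/6) = 54209/6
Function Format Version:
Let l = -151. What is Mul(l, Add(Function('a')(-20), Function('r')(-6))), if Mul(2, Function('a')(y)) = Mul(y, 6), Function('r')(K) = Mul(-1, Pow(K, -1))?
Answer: Rational(54209, 6) ≈ 9034.8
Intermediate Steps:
Function('a')(y) = Mul(3, y) (Function('a')(y) = Mul(Rational(1, 2), Mul(y, 6)) = Mul(Rational(1, 2), Mul(6, y)) = Mul(3, y))
Mul(l, Add(Function('a')(-20), Function('r')(-6))) = Mul(-151, Add(Mul(3, -20), Mul(-1, Pow(-6, -1)))) = Mul(-151, Add(-60, Mul(-1, Rational(-1, 6)))) = Mul(-151, Add(-60, Rational(1, 6))) = Mul(-151, Rational(-359, 6)) = Rational(54209, 6)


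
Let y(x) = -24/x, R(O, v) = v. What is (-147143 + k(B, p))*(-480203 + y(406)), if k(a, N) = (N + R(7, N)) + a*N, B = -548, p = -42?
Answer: 12108239941631/203 ≈ 5.9646e+10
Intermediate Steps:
k(a, N) = 2*N + N*a (k(a, N) = (N + N) + a*N = 2*N + N*a)
(-147143 + k(B, p))*(-480203 + y(406)) = (-147143 - 42*(2 - 548))*(-480203 - 24/406) = (-147143 - 42*(-546))*(-480203 - 24*1/406) = (-147143 + 22932)*(-480203 - 12/203) = -124211*(-97481221/203) = 12108239941631/203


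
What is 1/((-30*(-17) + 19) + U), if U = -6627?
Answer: -1/6098 ≈ -0.00016399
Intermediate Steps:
1/((-30*(-17) + 19) + U) = 1/((-30*(-17) + 19) - 6627) = 1/((510 + 19) - 6627) = 1/(529 - 6627) = 1/(-6098) = -1/6098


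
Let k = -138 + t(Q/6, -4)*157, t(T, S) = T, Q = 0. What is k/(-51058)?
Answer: 69/25529 ≈ 0.0027028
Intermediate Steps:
k = -138 (k = -138 + (0/6)*157 = -138 + (0*(⅙))*157 = -138 + 0*157 = -138 + 0 = -138)
k/(-51058) = -138/(-51058) = -138*(-1/51058) = 69/25529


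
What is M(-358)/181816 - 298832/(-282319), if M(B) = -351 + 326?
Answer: 54325380937/51330111304 ≈ 1.0584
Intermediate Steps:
M(B) = -25
M(-358)/181816 - 298832/(-282319) = -25/181816 - 298832/(-282319) = -25*1/181816 - 298832*(-1/282319) = -25/181816 + 298832/282319 = 54325380937/51330111304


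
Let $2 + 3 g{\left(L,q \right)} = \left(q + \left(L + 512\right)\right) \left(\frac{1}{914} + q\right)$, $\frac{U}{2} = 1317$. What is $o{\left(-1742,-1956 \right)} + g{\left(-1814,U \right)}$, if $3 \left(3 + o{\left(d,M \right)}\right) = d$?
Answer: $\frac{1602578561}{1371} \approx 1.1689 \cdot 10^{6}$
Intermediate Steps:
$o{\left(d,M \right)} = -3 + \frac{d}{3}$
$U = 2634$ ($U = 2 \cdot 1317 = 2634$)
$g{\left(L,q \right)} = - \frac{2}{3} + \frac{\left(\frac{1}{914} + q\right) \left(512 + L + q\right)}{3}$ ($g{\left(L,q \right)} = - \frac{2}{3} + \frac{\left(q + \left(L + 512\right)\right) \left(\frac{1}{914} + q\right)}{3} = - \frac{2}{3} + \frac{\left(q + \left(512 + L\right)\right) \left(\frac{1}{914} + q\right)}{3} = - \frac{2}{3} + \frac{\left(512 + L + q\right) \left(\frac{1}{914} + q\right)}{3} = - \frac{2}{3} + \frac{\left(\frac{1}{914} + q\right) \left(512 + L + q\right)}{3}$)
$o{\left(-1742,-1956 \right)} + g{\left(-1814,U \right)} = \left(-3 + \frac{1}{3} \left(-1742\right)\right) + \left(- \frac{658}{1371} + \frac{2634^{2}}{3} + \frac{1}{2742} \left(-1814\right) + \frac{467969}{2742} \cdot 2634 + \frac{1}{3} \left(-1814\right) 2634\right) = \left(-3 - \frac{1742}{3}\right) - - \frac{1603378768}{1371} = - \frac{1751}{3} - - \frac{1603378768}{1371} = - \frac{1751}{3} + \frac{1603378768}{1371} = \frac{1602578561}{1371}$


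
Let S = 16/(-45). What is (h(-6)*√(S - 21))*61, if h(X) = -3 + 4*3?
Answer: 5673*I*√5/5 ≈ 2537.0*I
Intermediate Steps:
h(X) = 9 (h(X) = -3 + 12 = 9)
S = -16/45 (S = 16*(-1/45) = -16/45 ≈ -0.35556)
(h(-6)*√(S - 21))*61 = (9*√(-16/45 - 21))*61 = (9*√(-961/45))*61 = (9*(31*I*√5/15))*61 = (93*I*√5/5)*61 = 5673*I*√5/5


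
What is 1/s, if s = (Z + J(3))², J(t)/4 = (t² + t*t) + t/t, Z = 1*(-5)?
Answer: 1/5041 ≈ 0.00019837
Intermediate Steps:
Z = -5
J(t) = 4 + 8*t² (J(t) = 4*((t² + t*t) + t/t) = 4*((t² + t²) + 1) = 4*(2*t² + 1) = 4*(1 + 2*t²) = 4 + 8*t²)
s = 5041 (s = (-5 + (4 + 8*3²))² = (-5 + (4 + 8*9))² = (-5 + (4 + 72))² = (-5 + 76)² = 71² = 5041)
1/s = 1/5041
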